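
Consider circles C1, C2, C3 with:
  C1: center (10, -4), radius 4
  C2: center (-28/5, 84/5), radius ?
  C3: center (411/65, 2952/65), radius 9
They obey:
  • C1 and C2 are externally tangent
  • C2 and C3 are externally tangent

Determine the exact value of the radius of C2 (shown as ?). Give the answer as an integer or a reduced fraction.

1. [ext C1·C2]  r_C2² + 8r_C2 − 660 = 0  ⇒  r_C2 = 22 (r>0 drops 1)
2. [ext C2·C3]  r_C2² + 18r_C2 − 880 = 0  ⇒  r_C2 = 22 (r>0 drops 1)

22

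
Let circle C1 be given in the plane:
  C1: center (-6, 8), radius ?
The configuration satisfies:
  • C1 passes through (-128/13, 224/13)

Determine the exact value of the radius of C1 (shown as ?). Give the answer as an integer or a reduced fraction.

10

1. [C1∋P]  r_C1² − 100 = 0  ⇒  r_C1 = 10 (r>0 drops 1)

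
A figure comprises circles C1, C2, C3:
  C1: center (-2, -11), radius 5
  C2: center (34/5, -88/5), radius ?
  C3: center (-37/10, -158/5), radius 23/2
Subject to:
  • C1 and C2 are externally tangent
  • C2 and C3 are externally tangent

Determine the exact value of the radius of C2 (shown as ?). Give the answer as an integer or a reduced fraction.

6

1. [ext C1·C2]  r_C2² + 10r_C2 − 96 = 0  ⇒  r_C2 = 6 (r>0 drops 1)
2. [ext C2·C3]  r_C2² + 23r_C2 − 174 = 0  ⇒  r_C2 = 6 (r>0 drops 1)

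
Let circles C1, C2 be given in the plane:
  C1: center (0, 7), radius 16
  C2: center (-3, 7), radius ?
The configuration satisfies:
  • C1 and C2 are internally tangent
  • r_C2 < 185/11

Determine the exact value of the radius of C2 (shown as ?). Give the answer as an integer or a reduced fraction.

13

1. [int C1,C2]  r_C2² − 32r_C2 + 247 = 0  ⇒  r_C2 = 13 or 19
2. given r_C2 < 185/11: keep 13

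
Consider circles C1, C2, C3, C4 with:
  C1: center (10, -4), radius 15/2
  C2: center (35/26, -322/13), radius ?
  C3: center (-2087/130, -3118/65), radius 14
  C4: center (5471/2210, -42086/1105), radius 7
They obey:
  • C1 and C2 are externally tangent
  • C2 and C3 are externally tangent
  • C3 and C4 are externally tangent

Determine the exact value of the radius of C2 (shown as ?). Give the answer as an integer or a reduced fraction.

1. [ext C1·C2]  r_C2² + 15r_C2 − 450 = 0  ⇒  r_C2 = 15 (r>0 drops 1)
2. [ext C2·C3]  r_C2² + 28r_C2 − 645 = 0  ⇒  r_C2 = 15 (r>0 drops 1)

15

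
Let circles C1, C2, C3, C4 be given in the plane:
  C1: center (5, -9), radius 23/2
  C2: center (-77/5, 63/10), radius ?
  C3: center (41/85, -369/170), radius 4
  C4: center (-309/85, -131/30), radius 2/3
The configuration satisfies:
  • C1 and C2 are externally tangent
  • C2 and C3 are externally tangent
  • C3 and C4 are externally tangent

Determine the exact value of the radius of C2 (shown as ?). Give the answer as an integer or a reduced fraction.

14

1. [ext C1·C2]  r_C2² + 23r_C2 − 518 = 0  ⇒  r_C2 = 14 (r>0 drops 1)
2. [ext C2·C3]  r_C2² + 8r_C2 − 308 = 0  ⇒  r_C2 = 14 (r>0 drops 1)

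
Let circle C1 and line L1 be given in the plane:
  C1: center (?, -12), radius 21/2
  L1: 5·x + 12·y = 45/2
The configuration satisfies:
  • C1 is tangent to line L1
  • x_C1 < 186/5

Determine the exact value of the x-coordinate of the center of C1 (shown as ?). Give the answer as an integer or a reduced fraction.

1. [C1‖L1]  x_C1² − (333/5)x_C1 + 1818/5 = 0  ⇒  x_C1 = 6 or 303/5
2. given x_C1 < 186/5: keep 6

6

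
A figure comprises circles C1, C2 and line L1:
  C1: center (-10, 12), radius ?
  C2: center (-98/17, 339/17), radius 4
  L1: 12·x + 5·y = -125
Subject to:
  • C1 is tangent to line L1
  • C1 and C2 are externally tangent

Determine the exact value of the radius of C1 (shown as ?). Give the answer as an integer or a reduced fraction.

1. [C1‖L1]  r_C1² − 25 = 0  ⇒  r_C1 = 5 (r>0 drops 1)
2. [ext C1·C2]  r_C1² + 8r_C1 − 65 = 0  ⇒  r_C1 = 5 (r>0 drops 1)

5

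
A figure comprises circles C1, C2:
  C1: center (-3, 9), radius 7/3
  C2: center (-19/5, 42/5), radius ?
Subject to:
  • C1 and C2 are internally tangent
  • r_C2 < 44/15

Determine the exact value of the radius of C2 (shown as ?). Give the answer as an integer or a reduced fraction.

4/3

1. [int C1,C2]  r_C2² − (14/3)r_C2 + 40/9 = 0  ⇒  r_C2 = 4/3 or 10/3
2. given r_C2 < 44/15: keep 4/3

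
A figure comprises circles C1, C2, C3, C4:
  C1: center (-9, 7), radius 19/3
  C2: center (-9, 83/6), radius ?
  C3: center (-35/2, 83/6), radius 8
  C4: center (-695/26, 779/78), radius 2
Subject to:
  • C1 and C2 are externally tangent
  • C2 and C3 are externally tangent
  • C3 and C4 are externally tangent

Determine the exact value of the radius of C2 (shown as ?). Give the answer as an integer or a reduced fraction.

1. [ext C1·C2]  r_C2² + (38/3)r_C2 − 79/12 = 0  ⇒  r_C2 = 1/2 (r>0 drops 1)
2. [ext C2·C3]  r_C2² + 16r_C2 − 33/4 = 0  ⇒  r_C2 = 1/2 (r>0 drops 1)

1/2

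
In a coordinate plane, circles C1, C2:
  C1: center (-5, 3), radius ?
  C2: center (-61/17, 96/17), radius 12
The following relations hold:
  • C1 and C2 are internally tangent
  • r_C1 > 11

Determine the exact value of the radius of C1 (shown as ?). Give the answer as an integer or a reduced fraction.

1. [int C1,C2]  r_C1² − 24r_C1 + 135 = 0  ⇒  r_C1 = 9 or 15
2. given r_C1 > 11: keep 15

15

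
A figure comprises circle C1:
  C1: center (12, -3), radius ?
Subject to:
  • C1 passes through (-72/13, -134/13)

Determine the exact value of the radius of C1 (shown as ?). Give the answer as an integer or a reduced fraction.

19

1. [C1∋P]  r_C1² − 361 = 0  ⇒  r_C1 = 19 (r>0 drops 1)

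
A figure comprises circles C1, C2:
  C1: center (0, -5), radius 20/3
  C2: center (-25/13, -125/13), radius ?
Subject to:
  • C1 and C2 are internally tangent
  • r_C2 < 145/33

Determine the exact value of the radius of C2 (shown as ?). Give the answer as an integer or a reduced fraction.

1. [int C1,C2]  r_C2² − (40/3)r_C2 + 175/9 = 0  ⇒  r_C2 = 5/3 or 35/3
2. given r_C2 < 145/33: keep 5/3

5/3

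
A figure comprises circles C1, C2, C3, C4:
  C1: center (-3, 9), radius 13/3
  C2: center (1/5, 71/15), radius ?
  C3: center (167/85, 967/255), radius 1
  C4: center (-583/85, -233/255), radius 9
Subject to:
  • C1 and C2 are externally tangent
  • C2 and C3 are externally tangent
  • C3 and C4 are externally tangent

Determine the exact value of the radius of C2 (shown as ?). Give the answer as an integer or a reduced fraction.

1. [ext C1·C2]  r_C2² + (26/3)r_C2 − 29/3 = 0  ⇒  r_C2 = 1 (r>0 drops 1)
2. [ext C2·C3]  r_C2² + 2r_C2 − 3 = 0  ⇒  r_C2 = 1 (r>0 drops 1)

1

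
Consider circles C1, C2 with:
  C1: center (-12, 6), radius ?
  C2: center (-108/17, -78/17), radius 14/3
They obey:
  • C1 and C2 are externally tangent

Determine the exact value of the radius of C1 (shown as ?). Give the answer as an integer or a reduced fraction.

22/3

1. [ext C1·C2]  r_C1² + (28/3)r_C1 − 1100/9 = 0  ⇒  r_C1 = 22/3 (r>0 drops 1)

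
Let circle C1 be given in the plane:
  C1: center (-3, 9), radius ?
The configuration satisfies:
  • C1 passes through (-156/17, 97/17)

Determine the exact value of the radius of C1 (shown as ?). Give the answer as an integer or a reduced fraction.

1. [C1∋P]  r_C1² − 49 = 0  ⇒  r_C1 = 7 (r>0 drops 1)

7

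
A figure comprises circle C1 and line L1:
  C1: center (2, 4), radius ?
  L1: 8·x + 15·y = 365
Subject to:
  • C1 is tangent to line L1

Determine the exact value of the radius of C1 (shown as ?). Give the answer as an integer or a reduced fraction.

1. [C1‖L1]  r_C1² − 289 = 0  ⇒  r_C1 = 17 (r>0 drops 1)

17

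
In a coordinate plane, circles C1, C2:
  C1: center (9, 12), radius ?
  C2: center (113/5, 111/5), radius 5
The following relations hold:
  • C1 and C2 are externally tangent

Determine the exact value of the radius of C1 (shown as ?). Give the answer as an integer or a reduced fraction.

12

1. [ext C1·C2]  r_C1² + 10r_C1 − 264 = 0  ⇒  r_C1 = 12 (r>0 drops 1)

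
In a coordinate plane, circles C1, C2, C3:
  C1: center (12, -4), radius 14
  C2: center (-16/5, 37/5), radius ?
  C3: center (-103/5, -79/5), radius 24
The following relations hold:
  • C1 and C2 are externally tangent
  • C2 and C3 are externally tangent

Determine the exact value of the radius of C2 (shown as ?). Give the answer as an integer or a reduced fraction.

5

1. [ext C1·C2]  r_C2² + 28r_C2 − 165 = 0  ⇒  r_C2 = 5 (r>0 drops 1)
2. [ext C2·C3]  r_C2² + 48r_C2 − 265 = 0  ⇒  r_C2 = 5 (r>0 drops 1)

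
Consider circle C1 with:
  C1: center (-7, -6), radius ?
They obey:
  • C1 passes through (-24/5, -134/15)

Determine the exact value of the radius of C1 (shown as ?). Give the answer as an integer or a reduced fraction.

1. [C1∋P]  r_C1² − 121/9 = 0  ⇒  r_C1 = 11/3 (r>0 drops 1)

11/3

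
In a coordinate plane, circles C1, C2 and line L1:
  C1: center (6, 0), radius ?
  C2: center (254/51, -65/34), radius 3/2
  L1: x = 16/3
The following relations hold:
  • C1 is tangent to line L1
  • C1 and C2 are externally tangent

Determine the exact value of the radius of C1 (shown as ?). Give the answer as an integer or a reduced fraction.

1. [C1‖L1]  r_C1² − 4/9 = 0  ⇒  r_C1 = 2/3 (r>0 drops 1)
2. [ext C1·C2]  r_C1² + 3r_C1 − 22/9 = 0  ⇒  r_C1 = 2/3 (r>0 drops 1)

2/3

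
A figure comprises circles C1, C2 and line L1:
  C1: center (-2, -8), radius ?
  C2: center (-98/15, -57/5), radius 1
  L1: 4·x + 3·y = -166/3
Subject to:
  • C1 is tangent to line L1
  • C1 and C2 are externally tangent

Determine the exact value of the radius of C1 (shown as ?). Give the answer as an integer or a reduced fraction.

1. [C1‖L1]  r_C1² − 196/9 = 0  ⇒  r_C1 = 14/3 (r>0 drops 1)
2. [ext C1·C2]  r_C1² + 2r_C1 − 280/9 = 0  ⇒  r_C1 = 14/3 (r>0 drops 1)

14/3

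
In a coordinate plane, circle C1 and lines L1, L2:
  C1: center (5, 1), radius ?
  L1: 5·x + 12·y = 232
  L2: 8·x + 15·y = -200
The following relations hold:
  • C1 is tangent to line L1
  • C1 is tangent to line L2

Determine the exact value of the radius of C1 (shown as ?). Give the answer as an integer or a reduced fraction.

15

1. [C1‖L1]  r_C1² − 225 = 0  ⇒  r_C1 = 15 (r>0 drops 1)
2. [C1‖L2]  r_C1² − 225 = 0  ⇒  r_C1 = 15 (r>0 drops 1)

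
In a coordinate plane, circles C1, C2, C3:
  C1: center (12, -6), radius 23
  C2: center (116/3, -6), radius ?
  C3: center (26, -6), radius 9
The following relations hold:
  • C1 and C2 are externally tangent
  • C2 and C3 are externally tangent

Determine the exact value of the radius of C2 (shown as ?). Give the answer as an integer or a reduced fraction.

1. [ext C1·C2]  r_C2² + 46r_C2 − 1639/9 = 0  ⇒  r_C2 = 11/3 (r>0 drops 1)
2. [ext C2·C3]  r_C2² + 18r_C2 − 715/9 = 0  ⇒  r_C2 = 11/3 (r>0 drops 1)

11/3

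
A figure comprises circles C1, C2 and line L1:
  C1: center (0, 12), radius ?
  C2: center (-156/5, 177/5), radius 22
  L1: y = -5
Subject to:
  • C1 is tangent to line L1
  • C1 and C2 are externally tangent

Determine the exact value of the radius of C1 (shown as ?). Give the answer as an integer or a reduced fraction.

17

1. [C1‖L1]  r_C1² − 289 = 0  ⇒  r_C1 = 17 (r>0 drops 1)
2. [ext C1·C2]  r_C1² + 44r_C1 − 1037 = 0  ⇒  r_C1 = 17 (r>0 drops 1)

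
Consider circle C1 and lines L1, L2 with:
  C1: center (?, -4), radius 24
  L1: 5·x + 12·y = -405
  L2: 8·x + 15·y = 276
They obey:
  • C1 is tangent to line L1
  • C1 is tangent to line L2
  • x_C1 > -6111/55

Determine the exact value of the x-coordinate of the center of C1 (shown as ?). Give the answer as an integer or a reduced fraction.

1. [C1‖L1]  x_C1² + (714/5)x_C1 + 6021/5 = 0  ⇒  x_C1 = -669/5 or -9
2. [C1‖L2]  x_C1² − 84x_C1 − 837 = 0  ⇒  x_C1 = -9 or 93

-9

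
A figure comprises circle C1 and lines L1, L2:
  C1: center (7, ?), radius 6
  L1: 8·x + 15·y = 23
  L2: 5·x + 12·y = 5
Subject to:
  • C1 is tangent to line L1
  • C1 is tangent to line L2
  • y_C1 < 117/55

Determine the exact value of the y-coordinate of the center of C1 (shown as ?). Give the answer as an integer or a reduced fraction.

-9

1. [C1‖L1]  y_C1² + (22/5)y_C1 − 207/5 = 0  ⇒  y_C1 = -9 or 23/5
2. [C1‖L2]  y_C1² + 5y_C1 − 36 = 0  ⇒  y_C1 = -9 or 4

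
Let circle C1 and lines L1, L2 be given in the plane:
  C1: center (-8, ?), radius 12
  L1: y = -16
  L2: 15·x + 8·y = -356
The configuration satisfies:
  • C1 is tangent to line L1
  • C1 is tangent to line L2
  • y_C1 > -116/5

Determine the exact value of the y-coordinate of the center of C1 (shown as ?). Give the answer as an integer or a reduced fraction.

-4

1. [C1‖L1]  y_C1² + 32y_C1 + 112 = 0  ⇒  y_C1 = -28 or -4
2. [C1‖L2]  y_C1² + 59y_C1 + 220 = 0  ⇒  y_C1 = -55 or -4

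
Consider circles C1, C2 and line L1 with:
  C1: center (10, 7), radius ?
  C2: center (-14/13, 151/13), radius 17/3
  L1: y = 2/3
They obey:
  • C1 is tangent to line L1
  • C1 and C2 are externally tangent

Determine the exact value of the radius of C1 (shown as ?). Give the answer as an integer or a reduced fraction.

1. [C1‖L1]  r_C1² − 361/9 = 0  ⇒  r_C1 = 19/3 (r>0 drops 1)
2. [ext C1·C2]  r_C1² + (34/3)r_C1 − 1007/9 = 0  ⇒  r_C1 = 19/3 (r>0 drops 1)

19/3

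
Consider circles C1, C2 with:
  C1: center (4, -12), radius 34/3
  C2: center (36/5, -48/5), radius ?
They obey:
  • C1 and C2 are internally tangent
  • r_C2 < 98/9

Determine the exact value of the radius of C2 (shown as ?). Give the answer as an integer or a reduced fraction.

1. [int C1,C2]  r_C2² − (68/3)r_C2 + 1012/9 = 0  ⇒  r_C2 = 22/3 or 46/3
2. given r_C2 < 98/9: keep 22/3

22/3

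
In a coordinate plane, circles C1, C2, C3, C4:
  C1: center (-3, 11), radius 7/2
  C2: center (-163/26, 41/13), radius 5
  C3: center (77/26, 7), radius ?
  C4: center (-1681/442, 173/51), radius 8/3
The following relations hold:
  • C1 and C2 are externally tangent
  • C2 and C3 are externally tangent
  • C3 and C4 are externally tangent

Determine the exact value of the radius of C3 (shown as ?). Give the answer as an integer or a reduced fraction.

1. [ext C2·C3]  r_C3² + 10r_C3 − 75 = 0  ⇒  r_C3 = 5 (r>0 drops 1)
2. [ext C3·C4]  r_C3² + (16/3)r_C3 − 155/3 = 0  ⇒  r_C3 = 5 (r>0 drops 1)

5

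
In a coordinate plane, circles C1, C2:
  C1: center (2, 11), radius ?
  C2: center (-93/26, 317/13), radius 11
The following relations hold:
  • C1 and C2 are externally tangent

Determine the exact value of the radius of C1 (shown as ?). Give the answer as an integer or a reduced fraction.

1. [ext C1·C2]  r_C1² + 22r_C1 − 357/4 = 0  ⇒  r_C1 = 7/2 (r>0 drops 1)

7/2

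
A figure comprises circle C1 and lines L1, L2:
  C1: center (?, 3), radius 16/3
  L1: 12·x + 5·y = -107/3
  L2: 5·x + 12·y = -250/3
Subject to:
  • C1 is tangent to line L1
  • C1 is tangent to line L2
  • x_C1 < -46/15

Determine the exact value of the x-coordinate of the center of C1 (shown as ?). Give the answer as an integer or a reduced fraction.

-10

1. [C1‖L1]  x_C1² + (76/9)x_C1 − 140/9 = 0  ⇒  x_C1 = -10 or 14/9
2. [C1‖L2]  x_C1² + (716/15)x_C1 + 1132/3 = 0  ⇒  x_C1 = -566/15 or -10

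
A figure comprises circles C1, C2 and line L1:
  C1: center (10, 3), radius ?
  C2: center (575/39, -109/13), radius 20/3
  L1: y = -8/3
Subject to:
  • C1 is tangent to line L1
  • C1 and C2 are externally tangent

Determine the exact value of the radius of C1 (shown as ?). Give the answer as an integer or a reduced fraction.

1. [C1‖L1]  r_C1² − 289/9 = 0  ⇒  r_C1 = 17/3 (r>0 drops 1)
2. [ext C1·C2]  r_C1² + (40/3)r_C1 − 323/3 = 0  ⇒  r_C1 = 17/3 (r>0 drops 1)

17/3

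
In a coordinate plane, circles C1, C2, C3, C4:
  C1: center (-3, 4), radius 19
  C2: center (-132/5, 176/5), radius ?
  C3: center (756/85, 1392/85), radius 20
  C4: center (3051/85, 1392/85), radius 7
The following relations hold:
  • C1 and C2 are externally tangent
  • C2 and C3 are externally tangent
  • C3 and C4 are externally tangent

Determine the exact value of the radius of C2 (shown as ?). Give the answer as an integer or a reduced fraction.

20

1. [ext C1·C2]  r_C2² + 38r_C2 − 1160 = 0  ⇒  r_C2 = 20 (r>0 drops 1)
2. [ext C2·C3]  r_C2² + 40r_C2 − 1200 = 0  ⇒  r_C2 = 20 (r>0 drops 1)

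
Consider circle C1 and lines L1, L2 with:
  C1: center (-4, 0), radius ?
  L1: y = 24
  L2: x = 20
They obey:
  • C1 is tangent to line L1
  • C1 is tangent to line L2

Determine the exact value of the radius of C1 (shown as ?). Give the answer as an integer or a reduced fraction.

1. [C1‖L1]  r_C1² − 576 = 0  ⇒  r_C1 = 24 (r>0 drops 1)
2. [C1‖L2]  r_C1² − 576 = 0  ⇒  r_C1 = 24 (r>0 drops 1)

24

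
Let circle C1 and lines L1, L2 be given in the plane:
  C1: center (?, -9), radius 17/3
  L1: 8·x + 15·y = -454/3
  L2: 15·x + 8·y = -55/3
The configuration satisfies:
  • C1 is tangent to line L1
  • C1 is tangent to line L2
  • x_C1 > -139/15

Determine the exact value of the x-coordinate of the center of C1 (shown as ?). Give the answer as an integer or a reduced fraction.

1. [C1‖L1]  x_C1² + (49/12)x_C1 − 845/6 = 0  ⇒  x_C1 = -169/12 or 10
2. [C1‖L2]  x_C1² − (322/45)x_C1 − 256/9 = 0  ⇒  x_C1 = -128/45 or 10

10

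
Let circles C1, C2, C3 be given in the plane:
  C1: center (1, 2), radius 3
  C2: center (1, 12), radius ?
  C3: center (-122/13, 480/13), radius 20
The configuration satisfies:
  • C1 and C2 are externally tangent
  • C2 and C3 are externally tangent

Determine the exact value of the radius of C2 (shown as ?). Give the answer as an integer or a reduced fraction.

7

1. [ext C1·C2]  r_C2² + 6r_C2 − 91 = 0  ⇒  r_C2 = 7 (r>0 drops 1)
2. [ext C2·C3]  r_C2² + 40r_C2 − 329 = 0  ⇒  r_C2 = 7 (r>0 drops 1)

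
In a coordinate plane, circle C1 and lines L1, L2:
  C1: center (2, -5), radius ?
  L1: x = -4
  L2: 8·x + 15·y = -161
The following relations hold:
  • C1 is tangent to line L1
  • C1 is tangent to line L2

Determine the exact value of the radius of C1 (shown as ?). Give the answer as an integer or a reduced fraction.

6

1. [C1‖L1]  r_C1² − 36 = 0  ⇒  r_C1 = 6 (r>0 drops 1)
2. [C1‖L2]  r_C1² − 36 = 0  ⇒  r_C1 = 6 (r>0 drops 1)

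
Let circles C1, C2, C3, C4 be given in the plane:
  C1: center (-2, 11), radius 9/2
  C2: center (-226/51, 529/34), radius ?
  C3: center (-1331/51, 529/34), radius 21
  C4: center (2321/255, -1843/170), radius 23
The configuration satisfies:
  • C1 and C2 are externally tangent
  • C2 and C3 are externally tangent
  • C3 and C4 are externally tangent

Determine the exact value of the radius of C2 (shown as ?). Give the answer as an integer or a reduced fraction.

1. [ext C1·C2]  r_C2² + 9r_C2 − 58/9 = 0  ⇒  r_C2 = 2/3 (r>0 drops 1)
2. [ext C2·C3]  r_C2² + 42r_C2 − 256/9 = 0  ⇒  r_C2 = 2/3 (r>0 drops 1)

2/3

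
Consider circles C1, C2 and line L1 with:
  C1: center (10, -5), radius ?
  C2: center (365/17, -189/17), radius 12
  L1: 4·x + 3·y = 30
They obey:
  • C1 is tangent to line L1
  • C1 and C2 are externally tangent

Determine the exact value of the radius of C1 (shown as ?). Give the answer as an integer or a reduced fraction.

1

1. [C1‖L1]  r_C1² − 1 = 0  ⇒  r_C1 = 1 (r>0 drops 1)
2. [ext C1·C2]  r_C1² + 24r_C1 − 25 = 0  ⇒  r_C1 = 1 (r>0 drops 1)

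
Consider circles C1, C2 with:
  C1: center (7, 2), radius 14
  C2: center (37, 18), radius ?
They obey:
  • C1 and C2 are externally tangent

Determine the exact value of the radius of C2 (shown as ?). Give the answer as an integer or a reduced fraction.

1. [ext C1·C2]  r_C2² + 28r_C2 − 960 = 0  ⇒  r_C2 = 20 (r>0 drops 1)

20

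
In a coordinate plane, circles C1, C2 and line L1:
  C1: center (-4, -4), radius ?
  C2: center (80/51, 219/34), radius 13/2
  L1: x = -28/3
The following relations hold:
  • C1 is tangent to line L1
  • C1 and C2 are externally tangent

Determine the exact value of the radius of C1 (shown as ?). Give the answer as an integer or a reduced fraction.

1. [C1‖L1]  r_C1² − 256/9 = 0  ⇒  r_C1 = 16/3 (r>0 drops 1)
2. [ext C1·C2]  r_C1² + 13r_C1 − 880/9 = 0  ⇒  r_C1 = 16/3 (r>0 drops 1)

16/3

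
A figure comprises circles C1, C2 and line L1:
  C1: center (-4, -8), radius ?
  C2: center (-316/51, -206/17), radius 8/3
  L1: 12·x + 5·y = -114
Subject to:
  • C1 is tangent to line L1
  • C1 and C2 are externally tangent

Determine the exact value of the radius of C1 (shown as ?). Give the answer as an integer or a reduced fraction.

1. [C1‖L1]  r_C1² − 4 = 0  ⇒  r_C1 = 2 (r>0 drops 1)
2. [ext C1·C2]  r_C1² + (16/3)r_C1 − 44/3 = 0  ⇒  r_C1 = 2 (r>0 drops 1)

2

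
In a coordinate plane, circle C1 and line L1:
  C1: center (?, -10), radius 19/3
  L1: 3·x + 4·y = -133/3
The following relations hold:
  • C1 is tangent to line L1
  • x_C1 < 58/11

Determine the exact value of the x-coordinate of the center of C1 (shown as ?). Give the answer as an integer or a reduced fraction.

-12

1. [C1‖L1]  x_C1² + (26/9)x_C1 − 328/3 = 0  ⇒  x_C1 = -12 or 82/9
2. given x_C1 < 58/11: keep -12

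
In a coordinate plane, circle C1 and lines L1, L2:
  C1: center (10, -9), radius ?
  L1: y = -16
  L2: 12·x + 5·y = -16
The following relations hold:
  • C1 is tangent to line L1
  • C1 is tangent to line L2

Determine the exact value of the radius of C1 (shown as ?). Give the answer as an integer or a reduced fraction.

1. [C1‖L1]  r_C1² − 49 = 0  ⇒  r_C1 = 7 (r>0 drops 1)
2. [C1‖L2]  r_C1² − 49 = 0  ⇒  r_C1 = 7 (r>0 drops 1)

7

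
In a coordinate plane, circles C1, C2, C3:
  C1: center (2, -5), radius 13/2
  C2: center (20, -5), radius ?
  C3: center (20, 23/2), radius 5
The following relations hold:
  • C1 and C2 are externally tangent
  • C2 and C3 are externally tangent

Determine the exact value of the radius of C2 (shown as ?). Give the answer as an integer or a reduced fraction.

23/2

1. [ext C1·C2]  r_C2² + 13r_C2 − 1127/4 = 0  ⇒  r_C2 = 23/2 (r>0 drops 1)
2. [ext C2·C3]  r_C2² + 10r_C2 − 989/4 = 0  ⇒  r_C2 = 23/2 (r>0 drops 1)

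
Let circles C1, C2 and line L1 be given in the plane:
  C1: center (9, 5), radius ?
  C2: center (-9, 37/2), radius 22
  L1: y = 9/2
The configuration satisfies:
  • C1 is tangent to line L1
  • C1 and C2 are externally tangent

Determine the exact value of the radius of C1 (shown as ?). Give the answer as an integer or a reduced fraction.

1. [C1‖L1]  r_C1² − 1/4 = 0  ⇒  r_C1 = 1/2 (r>0 drops 1)
2. [ext C1·C2]  r_C1² + 44r_C1 − 89/4 = 0  ⇒  r_C1 = 1/2 (r>0 drops 1)

1/2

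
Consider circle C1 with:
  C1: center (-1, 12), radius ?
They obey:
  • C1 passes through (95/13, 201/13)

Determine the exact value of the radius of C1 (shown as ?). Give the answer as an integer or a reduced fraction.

1. [C1∋P]  r_C1² − 81 = 0  ⇒  r_C1 = 9 (r>0 drops 1)

9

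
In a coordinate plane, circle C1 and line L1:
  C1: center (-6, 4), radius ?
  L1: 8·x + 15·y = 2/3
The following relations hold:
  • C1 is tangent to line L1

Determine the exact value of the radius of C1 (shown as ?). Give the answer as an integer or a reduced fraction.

2/3

1. [C1‖L1]  r_C1² − 4/9 = 0  ⇒  r_C1 = 2/3 (r>0 drops 1)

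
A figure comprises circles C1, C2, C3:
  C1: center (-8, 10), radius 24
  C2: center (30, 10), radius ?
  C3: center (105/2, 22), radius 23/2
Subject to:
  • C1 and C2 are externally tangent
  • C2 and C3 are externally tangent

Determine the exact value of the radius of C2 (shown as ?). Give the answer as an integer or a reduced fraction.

14

1. [ext C1·C2]  r_C2² + 48r_C2 − 868 = 0  ⇒  r_C2 = 14 (r>0 drops 1)
2. [ext C2·C3]  r_C2² + 23r_C2 − 518 = 0  ⇒  r_C2 = 14 (r>0 drops 1)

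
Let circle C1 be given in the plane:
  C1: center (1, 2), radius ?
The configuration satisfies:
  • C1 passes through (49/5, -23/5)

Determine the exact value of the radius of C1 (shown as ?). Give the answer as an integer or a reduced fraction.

1. [C1∋P]  r_C1² − 121 = 0  ⇒  r_C1 = 11 (r>0 drops 1)

11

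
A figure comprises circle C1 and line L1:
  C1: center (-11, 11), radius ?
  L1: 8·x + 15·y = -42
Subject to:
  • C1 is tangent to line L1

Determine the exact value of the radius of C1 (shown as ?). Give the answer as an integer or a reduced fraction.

7

1. [C1‖L1]  r_C1² − 49 = 0  ⇒  r_C1 = 7 (r>0 drops 1)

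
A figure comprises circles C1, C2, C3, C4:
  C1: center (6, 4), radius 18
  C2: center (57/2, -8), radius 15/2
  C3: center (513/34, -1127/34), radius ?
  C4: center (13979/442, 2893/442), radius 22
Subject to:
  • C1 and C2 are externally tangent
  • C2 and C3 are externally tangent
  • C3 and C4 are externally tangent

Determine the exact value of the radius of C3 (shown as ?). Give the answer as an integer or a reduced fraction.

1. [ext C2·C3]  r_C3² + 15r_C3 − 756 = 0  ⇒  r_C3 = 21 (r>0 drops 1)
2. [ext C3·C4]  r_C3² + 44r_C3 − 1365 = 0  ⇒  r_C3 = 21 (r>0 drops 1)

21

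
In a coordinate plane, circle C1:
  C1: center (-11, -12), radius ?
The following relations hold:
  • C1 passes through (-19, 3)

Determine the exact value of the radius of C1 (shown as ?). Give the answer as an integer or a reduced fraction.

17

1. [C1∋P]  r_C1² − 289 = 0  ⇒  r_C1 = 17 (r>0 drops 1)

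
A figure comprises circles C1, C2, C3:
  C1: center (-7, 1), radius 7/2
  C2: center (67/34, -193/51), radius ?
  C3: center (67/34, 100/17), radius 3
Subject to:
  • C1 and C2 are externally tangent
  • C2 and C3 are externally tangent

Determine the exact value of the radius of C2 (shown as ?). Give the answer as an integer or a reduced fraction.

20/3

1. [ext C1·C2]  r_C2² + 7r_C2 − 820/9 = 0  ⇒  r_C2 = 20/3 (r>0 drops 1)
2. [ext C2·C3]  r_C2² + 6r_C2 − 760/9 = 0  ⇒  r_C2 = 20/3 (r>0 drops 1)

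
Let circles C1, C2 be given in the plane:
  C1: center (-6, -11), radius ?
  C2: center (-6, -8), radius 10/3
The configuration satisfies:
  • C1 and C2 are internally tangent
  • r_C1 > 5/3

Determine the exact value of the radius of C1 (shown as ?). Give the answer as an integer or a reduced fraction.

19/3

1. [int C1,C2]  r_C1² − (20/3)r_C1 + 19/9 = 0  ⇒  r_C1 = 1/3 or 19/3
2. given r_C1 > 5/3: keep 19/3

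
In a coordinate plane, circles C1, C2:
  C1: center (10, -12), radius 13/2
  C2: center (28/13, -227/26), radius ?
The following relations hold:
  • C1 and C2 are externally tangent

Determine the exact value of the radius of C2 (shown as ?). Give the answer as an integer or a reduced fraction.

1. [ext C1·C2]  r_C2² + 13r_C2 − 30 = 0  ⇒  r_C2 = 2 (r>0 drops 1)

2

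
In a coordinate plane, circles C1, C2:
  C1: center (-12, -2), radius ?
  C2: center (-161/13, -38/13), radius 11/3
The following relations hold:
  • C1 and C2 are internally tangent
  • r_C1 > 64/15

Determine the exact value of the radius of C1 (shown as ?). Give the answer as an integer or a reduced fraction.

14/3

1. [int C1,C2]  r_C1² − (22/3)r_C1 + 112/9 = 0  ⇒  r_C1 = 8/3 or 14/3
2. given r_C1 > 64/15: keep 14/3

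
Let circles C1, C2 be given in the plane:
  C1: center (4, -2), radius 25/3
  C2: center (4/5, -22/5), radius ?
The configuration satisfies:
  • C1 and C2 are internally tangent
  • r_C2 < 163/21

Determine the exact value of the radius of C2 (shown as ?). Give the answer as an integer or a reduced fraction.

1. [int C1,C2]  r_C2² − (50/3)r_C2 + 481/9 = 0  ⇒  r_C2 = 13/3 or 37/3
2. given r_C2 < 163/21: keep 13/3

13/3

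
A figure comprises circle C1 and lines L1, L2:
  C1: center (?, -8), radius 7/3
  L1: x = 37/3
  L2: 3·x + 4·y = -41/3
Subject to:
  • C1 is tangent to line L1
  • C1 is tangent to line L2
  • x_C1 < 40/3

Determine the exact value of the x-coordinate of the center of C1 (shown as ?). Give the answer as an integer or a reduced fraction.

10

1. [C1‖L1]  x_C1² − (74/3)x_C1 + 440/3 = 0  ⇒  x_C1 = 10 or 44/3
2. [C1‖L2]  x_C1² − (110/9)x_C1 + 200/9 = 0  ⇒  x_C1 = 20/9 or 10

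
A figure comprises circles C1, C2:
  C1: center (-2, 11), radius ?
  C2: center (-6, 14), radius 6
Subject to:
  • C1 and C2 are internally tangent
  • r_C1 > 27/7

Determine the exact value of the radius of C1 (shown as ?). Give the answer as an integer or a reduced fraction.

11

1. [int C1,C2]  r_C1² − 12r_C1 + 11 = 0  ⇒  r_C1 = 1 or 11
2. given r_C1 > 27/7: keep 11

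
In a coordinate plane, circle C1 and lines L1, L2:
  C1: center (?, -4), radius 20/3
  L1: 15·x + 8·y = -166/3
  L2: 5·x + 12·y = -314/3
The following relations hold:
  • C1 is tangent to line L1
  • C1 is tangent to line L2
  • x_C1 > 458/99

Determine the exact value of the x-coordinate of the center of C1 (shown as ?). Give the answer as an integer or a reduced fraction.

1. [C1‖L1]  x_C1² + (28/9)x_C1 − 164/3 = 0  ⇒  x_C1 = -82/9 or 6
2. [C1‖L2]  x_C1² + (68/3)x_C1 − 172 = 0  ⇒  x_C1 = -86/3 or 6

6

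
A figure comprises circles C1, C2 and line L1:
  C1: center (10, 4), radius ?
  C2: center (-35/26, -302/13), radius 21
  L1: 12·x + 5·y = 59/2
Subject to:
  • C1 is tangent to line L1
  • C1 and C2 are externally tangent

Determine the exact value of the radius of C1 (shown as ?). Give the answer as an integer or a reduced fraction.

17/2

1. [C1‖L1]  r_C1² − 289/4 = 0  ⇒  r_C1 = 17/2 (r>0 drops 1)
2. [ext C1·C2]  r_C1² + 42r_C1 − 1717/4 = 0  ⇒  r_C1 = 17/2 (r>0 drops 1)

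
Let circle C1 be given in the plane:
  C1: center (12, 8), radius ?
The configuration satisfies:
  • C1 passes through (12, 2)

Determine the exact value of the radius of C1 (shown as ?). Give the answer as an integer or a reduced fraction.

1. [C1∋P]  r_C1² − 36 = 0  ⇒  r_C1 = 6 (r>0 drops 1)

6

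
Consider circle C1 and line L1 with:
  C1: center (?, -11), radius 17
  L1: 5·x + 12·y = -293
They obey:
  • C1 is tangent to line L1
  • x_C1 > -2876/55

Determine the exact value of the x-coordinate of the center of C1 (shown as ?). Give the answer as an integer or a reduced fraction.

1. [C1‖L1]  x_C1² + (322/5)x_C1 − 4584/5 = 0  ⇒  x_C1 = -382/5 or 12
2. given x_C1 > -2876/55: keep 12

12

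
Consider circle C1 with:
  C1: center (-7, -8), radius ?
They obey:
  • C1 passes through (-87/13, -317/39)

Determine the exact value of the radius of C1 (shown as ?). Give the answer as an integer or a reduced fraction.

1. [C1∋P]  r_C1² − 1/9 = 0  ⇒  r_C1 = 1/3 (r>0 drops 1)

1/3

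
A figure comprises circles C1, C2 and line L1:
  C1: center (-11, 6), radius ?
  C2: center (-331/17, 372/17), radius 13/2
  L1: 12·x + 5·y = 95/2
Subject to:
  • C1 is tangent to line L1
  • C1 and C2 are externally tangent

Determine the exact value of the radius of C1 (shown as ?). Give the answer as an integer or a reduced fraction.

1. [C1‖L1]  r_C1² − 529/4 = 0  ⇒  r_C1 = 23/2 (r>0 drops 1)
2. [ext C1·C2]  r_C1² + 13r_C1 − 1127/4 = 0  ⇒  r_C1 = 23/2 (r>0 drops 1)

23/2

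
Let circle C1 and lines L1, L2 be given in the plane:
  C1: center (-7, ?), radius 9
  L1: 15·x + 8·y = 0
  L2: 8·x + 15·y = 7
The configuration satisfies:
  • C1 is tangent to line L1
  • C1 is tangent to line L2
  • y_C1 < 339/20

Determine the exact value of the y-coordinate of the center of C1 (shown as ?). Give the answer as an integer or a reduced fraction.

-6

1. [C1‖L1]  y_C1² − (105/4)y_C1 − 387/2 = 0  ⇒  y_C1 = -6 or 129/4
2. [C1‖L2]  y_C1² − (42/5)y_C1 − 432/5 = 0  ⇒  y_C1 = -6 or 72/5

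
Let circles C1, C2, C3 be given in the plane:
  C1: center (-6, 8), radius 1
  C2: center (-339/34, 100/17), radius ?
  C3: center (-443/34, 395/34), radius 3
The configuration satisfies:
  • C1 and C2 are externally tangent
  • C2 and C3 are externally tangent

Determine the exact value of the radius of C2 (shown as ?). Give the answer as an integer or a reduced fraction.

1. [ext C1·C2]  r_C2² + 2r_C2 − 77/4 = 0  ⇒  r_C2 = 7/2 (r>0 drops 1)
2. [ext C2·C3]  r_C2² + 6r_C2 − 133/4 = 0  ⇒  r_C2 = 7/2 (r>0 drops 1)

7/2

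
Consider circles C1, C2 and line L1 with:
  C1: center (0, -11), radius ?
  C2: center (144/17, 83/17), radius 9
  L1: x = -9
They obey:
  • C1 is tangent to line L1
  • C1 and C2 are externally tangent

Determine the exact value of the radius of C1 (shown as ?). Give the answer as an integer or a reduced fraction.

1. [C1‖L1]  r_C1² − 81 = 0  ⇒  r_C1 = 9 (r>0 drops 1)
2. [ext C1·C2]  r_C1² + 18r_C1 − 243 = 0  ⇒  r_C1 = 9 (r>0 drops 1)

9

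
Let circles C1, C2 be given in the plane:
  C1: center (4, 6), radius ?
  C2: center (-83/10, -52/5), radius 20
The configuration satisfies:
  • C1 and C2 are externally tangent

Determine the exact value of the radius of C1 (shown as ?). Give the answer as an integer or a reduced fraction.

1/2

1. [ext C1·C2]  r_C1² + 40r_C1 − 81/4 = 0  ⇒  r_C1 = 1/2 (r>0 drops 1)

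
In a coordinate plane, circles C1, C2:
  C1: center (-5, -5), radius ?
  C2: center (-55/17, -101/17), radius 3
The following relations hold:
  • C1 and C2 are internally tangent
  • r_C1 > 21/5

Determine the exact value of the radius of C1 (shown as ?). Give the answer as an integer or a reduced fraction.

1. [int C1,C2]  r_C1² − 6r_C1 + 5 = 0  ⇒  r_C1 = 1 or 5
2. given r_C1 > 21/5: keep 5

5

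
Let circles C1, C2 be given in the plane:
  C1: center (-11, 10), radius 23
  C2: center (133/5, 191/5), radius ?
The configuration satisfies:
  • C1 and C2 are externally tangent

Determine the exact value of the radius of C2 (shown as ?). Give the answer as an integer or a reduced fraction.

24

1. [ext C1·C2]  r_C2² + 46r_C2 − 1680 = 0  ⇒  r_C2 = 24 (r>0 drops 1)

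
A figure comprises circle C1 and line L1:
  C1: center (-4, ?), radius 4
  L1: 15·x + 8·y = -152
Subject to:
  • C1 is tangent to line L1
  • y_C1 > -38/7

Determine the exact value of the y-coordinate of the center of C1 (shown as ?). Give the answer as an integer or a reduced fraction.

1. [C1‖L1]  y_C1² + 23y_C1 + 60 = 0  ⇒  y_C1 = -20 or -3
2. given y_C1 > -38/7: keep -3

-3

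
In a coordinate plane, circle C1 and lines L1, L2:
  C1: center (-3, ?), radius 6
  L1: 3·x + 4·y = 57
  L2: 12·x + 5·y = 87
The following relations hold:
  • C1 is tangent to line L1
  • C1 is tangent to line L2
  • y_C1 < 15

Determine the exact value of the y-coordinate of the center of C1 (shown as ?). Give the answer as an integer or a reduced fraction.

1. [C1‖L1]  y_C1² − 33y_C1 + 216 = 0  ⇒  y_C1 = 9 or 24
2. [C1‖L2]  y_C1² − (246/5)y_C1 + 1809/5 = 0  ⇒  y_C1 = 9 or 201/5

9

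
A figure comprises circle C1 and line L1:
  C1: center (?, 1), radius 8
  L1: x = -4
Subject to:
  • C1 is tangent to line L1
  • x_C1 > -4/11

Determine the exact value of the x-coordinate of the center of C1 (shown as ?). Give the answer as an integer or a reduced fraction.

1. [C1‖L1]  x_C1² + 8x_C1 − 48 = 0  ⇒  x_C1 = -12 or 4
2. given x_C1 > -4/11: keep 4

4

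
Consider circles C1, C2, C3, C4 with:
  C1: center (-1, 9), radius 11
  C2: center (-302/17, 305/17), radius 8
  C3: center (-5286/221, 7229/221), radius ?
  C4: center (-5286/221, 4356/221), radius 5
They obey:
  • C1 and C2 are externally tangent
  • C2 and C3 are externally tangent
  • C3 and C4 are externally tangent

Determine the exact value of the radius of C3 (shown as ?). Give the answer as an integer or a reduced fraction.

8

1. [ext C2·C3]  r_C3² + 16r_C3 − 192 = 0  ⇒  r_C3 = 8 (r>0 drops 1)
2. [ext C3·C4]  r_C3² + 10r_C3 − 144 = 0  ⇒  r_C3 = 8 (r>0 drops 1)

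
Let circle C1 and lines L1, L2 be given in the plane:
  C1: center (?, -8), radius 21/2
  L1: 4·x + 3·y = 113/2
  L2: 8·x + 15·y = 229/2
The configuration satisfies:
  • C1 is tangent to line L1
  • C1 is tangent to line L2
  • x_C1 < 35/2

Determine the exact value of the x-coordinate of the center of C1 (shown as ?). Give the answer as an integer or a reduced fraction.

7

1. [C1‖L1]  x_C1² − (161/4)x_C1 + 931/4 = 0  ⇒  x_C1 = 7 or 133/4
2. [C1‖L2]  x_C1² − (469/8)x_C1 + 2891/8 = 0  ⇒  x_C1 = 7 or 413/8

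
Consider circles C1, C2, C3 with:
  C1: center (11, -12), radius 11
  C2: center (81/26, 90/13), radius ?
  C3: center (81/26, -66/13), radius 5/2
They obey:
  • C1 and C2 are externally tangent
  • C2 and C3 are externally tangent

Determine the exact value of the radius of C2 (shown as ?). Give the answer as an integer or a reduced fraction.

19/2

1. [ext C1·C2]  r_C2² + 22r_C2 − 1197/4 = 0  ⇒  r_C2 = 19/2 (r>0 drops 1)
2. [ext C2·C3]  r_C2² + 5r_C2 − 551/4 = 0  ⇒  r_C2 = 19/2 (r>0 drops 1)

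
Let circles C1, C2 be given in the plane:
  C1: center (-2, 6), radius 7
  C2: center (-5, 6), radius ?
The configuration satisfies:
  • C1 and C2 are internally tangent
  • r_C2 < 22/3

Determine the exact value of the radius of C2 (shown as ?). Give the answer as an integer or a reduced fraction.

4

1. [int C1,C2]  r_C2² − 14r_C2 + 40 = 0  ⇒  r_C2 = 4 or 10
2. given r_C2 < 22/3: keep 4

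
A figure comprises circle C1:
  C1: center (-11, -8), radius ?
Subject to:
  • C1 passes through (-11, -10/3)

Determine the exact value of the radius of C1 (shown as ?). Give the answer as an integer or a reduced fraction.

1. [C1∋P]  r_C1² − 196/9 = 0  ⇒  r_C1 = 14/3 (r>0 drops 1)

14/3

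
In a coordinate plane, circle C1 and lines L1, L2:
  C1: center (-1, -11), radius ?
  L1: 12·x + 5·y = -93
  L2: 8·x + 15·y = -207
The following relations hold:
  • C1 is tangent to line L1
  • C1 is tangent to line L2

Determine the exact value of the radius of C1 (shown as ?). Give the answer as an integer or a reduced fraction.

2

1. [C1‖L1]  r_C1² − 4 = 0  ⇒  r_C1 = 2 (r>0 drops 1)
2. [C1‖L2]  r_C1² − 4 = 0  ⇒  r_C1 = 2 (r>0 drops 1)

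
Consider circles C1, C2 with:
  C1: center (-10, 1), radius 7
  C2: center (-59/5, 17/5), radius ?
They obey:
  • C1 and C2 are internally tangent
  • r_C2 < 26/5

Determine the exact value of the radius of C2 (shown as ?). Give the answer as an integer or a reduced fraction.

1. [int C1,C2]  r_C2² − 14r_C2 + 40 = 0  ⇒  r_C2 = 4 or 10
2. given r_C2 < 26/5: keep 4

4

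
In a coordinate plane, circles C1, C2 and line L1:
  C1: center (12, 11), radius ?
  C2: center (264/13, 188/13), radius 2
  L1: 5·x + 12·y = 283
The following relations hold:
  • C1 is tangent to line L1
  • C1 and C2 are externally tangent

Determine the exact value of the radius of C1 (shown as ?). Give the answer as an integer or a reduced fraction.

7

1. [C1‖L1]  r_C1² − 49 = 0  ⇒  r_C1 = 7 (r>0 drops 1)
2. [ext C1·C2]  r_C1² + 4r_C1 − 77 = 0  ⇒  r_C1 = 7 (r>0 drops 1)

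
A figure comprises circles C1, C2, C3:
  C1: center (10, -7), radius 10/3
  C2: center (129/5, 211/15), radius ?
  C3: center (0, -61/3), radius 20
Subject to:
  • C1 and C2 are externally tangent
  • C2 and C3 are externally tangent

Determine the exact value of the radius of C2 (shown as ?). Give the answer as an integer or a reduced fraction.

23

1. [ext C1·C2]  r_C2² + (20/3)r_C2 − 2047/3 = 0  ⇒  r_C2 = 23 (r>0 drops 1)
2. [ext C2·C3]  r_C2² + 40r_C2 − 1449 = 0  ⇒  r_C2 = 23 (r>0 drops 1)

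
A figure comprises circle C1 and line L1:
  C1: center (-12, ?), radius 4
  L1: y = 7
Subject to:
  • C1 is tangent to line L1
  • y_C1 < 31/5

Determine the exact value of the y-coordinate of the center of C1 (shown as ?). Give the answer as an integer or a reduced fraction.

1. [C1‖L1]  y_C1² − 14y_C1 + 33 = 0  ⇒  y_C1 = 3 or 11
2. given y_C1 < 31/5: keep 3

3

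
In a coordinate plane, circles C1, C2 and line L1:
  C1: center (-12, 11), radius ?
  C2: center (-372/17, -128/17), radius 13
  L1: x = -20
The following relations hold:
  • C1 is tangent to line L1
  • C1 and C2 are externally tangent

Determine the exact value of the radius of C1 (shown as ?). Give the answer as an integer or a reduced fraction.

1. [C1‖L1]  r_C1² − 64 = 0  ⇒  r_C1 = 8 (r>0 drops 1)
2. [ext C1·C2]  r_C1² + 26r_C1 − 272 = 0  ⇒  r_C1 = 8 (r>0 drops 1)

8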